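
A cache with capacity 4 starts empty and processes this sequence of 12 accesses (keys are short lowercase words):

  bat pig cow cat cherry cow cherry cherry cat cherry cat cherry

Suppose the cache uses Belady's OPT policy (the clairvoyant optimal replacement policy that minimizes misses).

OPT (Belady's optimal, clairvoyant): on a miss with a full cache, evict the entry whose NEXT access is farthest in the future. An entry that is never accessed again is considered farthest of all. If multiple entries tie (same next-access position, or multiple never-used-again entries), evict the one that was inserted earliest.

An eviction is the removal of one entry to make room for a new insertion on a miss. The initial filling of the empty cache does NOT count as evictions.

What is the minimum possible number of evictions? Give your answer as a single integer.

OPT (Belady) simulation (capacity=4):
  1. access bat: MISS. Cache: [bat]
  2. access pig: MISS. Cache: [bat pig]
  3. access cow: MISS. Cache: [bat pig cow]
  4. access cat: MISS. Cache: [bat pig cow cat]
  5. access cherry: MISS, evict bat (next use: never). Cache: [pig cow cat cherry]
  6. access cow: HIT. Next use of cow: never. Cache: [pig cow cat cherry]
  7. access cherry: HIT. Next use of cherry: step 8. Cache: [pig cow cat cherry]
  8. access cherry: HIT. Next use of cherry: step 10. Cache: [pig cow cat cherry]
  9. access cat: HIT. Next use of cat: step 11. Cache: [pig cow cat cherry]
  10. access cherry: HIT. Next use of cherry: step 12. Cache: [pig cow cat cherry]
  11. access cat: HIT. Next use of cat: never. Cache: [pig cow cat cherry]
  12. access cherry: HIT. Next use of cherry: never. Cache: [pig cow cat cherry]
Total: 7 hits, 5 misses, 1 evictions

Answer: 1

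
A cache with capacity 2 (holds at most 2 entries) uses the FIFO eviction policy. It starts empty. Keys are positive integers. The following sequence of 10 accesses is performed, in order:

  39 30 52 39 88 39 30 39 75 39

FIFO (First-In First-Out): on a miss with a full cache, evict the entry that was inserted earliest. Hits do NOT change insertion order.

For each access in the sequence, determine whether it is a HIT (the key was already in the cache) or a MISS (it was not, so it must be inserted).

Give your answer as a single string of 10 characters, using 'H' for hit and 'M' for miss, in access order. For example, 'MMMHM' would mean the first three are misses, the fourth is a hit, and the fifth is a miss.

FIFO simulation (capacity=2):
  1. access 39: MISS. Cache (old->new): [39]
  2. access 30: MISS. Cache (old->new): [39 30]
  3. access 52: MISS, evict 39. Cache (old->new): [30 52]
  4. access 39: MISS, evict 30. Cache (old->new): [52 39]
  5. access 88: MISS, evict 52. Cache (old->new): [39 88]
  6. access 39: HIT. Cache (old->new): [39 88]
  7. access 30: MISS, evict 39. Cache (old->new): [88 30]
  8. access 39: MISS, evict 88. Cache (old->new): [30 39]
  9. access 75: MISS, evict 30. Cache (old->new): [39 75]
  10. access 39: HIT. Cache (old->new): [39 75]
Total: 2 hits, 8 misses, 6 evictions

Answer: MMMMMHMMMH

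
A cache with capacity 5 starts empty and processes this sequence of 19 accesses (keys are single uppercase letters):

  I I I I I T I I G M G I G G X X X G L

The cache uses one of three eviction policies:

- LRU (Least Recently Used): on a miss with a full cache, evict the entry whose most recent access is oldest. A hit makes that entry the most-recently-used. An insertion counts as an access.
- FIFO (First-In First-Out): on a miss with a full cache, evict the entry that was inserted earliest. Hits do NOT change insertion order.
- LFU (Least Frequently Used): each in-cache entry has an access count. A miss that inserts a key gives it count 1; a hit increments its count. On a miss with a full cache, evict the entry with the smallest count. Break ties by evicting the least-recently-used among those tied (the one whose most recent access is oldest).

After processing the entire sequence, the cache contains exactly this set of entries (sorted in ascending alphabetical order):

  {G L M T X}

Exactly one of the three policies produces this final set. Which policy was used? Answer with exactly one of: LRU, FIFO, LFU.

Answer: FIFO

Derivation:
Simulating under each policy and comparing final sets:
  LRU: final set = {G I L M X} -> differs
  FIFO: final set = {G L M T X} -> MATCHES target
  LFU: final set = {G I L M X} -> differs
Only FIFO produces the target set.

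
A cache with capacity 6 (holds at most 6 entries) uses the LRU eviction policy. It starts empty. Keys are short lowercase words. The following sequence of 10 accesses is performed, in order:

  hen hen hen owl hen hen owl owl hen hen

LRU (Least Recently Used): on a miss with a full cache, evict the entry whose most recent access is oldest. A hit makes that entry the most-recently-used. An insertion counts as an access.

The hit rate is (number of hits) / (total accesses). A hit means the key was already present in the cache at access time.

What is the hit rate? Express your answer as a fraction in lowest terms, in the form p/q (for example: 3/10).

LRU simulation (capacity=6):
  1. access hen: MISS. Cache (LRU->MRU): [hen]
  2. access hen: HIT. Cache (LRU->MRU): [hen]
  3. access hen: HIT. Cache (LRU->MRU): [hen]
  4. access owl: MISS. Cache (LRU->MRU): [hen owl]
  5. access hen: HIT. Cache (LRU->MRU): [owl hen]
  6. access hen: HIT. Cache (LRU->MRU): [owl hen]
  7. access owl: HIT. Cache (LRU->MRU): [hen owl]
  8. access owl: HIT. Cache (LRU->MRU): [hen owl]
  9. access hen: HIT. Cache (LRU->MRU): [owl hen]
  10. access hen: HIT. Cache (LRU->MRU): [owl hen]
Total: 8 hits, 2 misses, 0 evictions

Hit rate = 8/10 = 4/5

Answer: 4/5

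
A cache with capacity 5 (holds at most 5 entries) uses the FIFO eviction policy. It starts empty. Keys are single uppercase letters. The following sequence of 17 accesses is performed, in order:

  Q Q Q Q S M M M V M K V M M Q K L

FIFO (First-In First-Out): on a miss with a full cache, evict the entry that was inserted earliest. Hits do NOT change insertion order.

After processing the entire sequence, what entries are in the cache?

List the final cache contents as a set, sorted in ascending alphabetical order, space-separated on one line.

FIFO simulation (capacity=5):
  1. access Q: MISS. Cache (old->new): [Q]
  2. access Q: HIT. Cache (old->new): [Q]
  3. access Q: HIT. Cache (old->new): [Q]
  4. access Q: HIT. Cache (old->new): [Q]
  5. access S: MISS. Cache (old->new): [Q S]
  6. access M: MISS. Cache (old->new): [Q S M]
  7. access M: HIT. Cache (old->new): [Q S M]
  8. access M: HIT. Cache (old->new): [Q S M]
  9. access V: MISS. Cache (old->new): [Q S M V]
  10. access M: HIT. Cache (old->new): [Q S M V]
  11. access K: MISS. Cache (old->new): [Q S M V K]
  12. access V: HIT. Cache (old->new): [Q S M V K]
  13. access M: HIT. Cache (old->new): [Q S M V K]
  14. access M: HIT. Cache (old->new): [Q S M V K]
  15. access Q: HIT. Cache (old->new): [Q S M V K]
  16. access K: HIT. Cache (old->new): [Q S M V K]
  17. access L: MISS, evict Q. Cache (old->new): [S M V K L]
Total: 11 hits, 6 misses, 1 evictions

Answer: K L M S V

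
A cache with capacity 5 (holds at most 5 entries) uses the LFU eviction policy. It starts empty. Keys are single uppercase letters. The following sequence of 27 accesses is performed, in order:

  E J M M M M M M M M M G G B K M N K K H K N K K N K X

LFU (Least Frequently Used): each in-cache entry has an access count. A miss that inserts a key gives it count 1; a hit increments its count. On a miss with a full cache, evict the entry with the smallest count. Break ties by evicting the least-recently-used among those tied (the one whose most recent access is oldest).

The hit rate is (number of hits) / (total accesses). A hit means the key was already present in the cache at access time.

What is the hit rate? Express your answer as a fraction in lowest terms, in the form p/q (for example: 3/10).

Answer: 2/3

Derivation:
LFU simulation (capacity=5):
  1. access E: MISS. Cache: [E(c=1)]
  2. access J: MISS. Cache: [E(c=1) J(c=1)]
  3. access M: MISS. Cache: [E(c=1) J(c=1) M(c=1)]
  4. access M: HIT, count now 2. Cache: [E(c=1) J(c=1) M(c=2)]
  5. access M: HIT, count now 3. Cache: [E(c=1) J(c=1) M(c=3)]
  6. access M: HIT, count now 4. Cache: [E(c=1) J(c=1) M(c=4)]
  7. access M: HIT, count now 5. Cache: [E(c=1) J(c=1) M(c=5)]
  8. access M: HIT, count now 6. Cache: [E(c=1) J(c=1) M(c=6)]
  9. access M: HIT, count now 7. Cache: [E(c=1) J(c=1) M(c=7)]
  10. access M: HIT, count now 8. Cache: [E(c=1) J(c=1) M(c=8)]
  11. access M: HIT, count now 9. Cache: [E(c=1) J(c=1) M(c=9)]
  12. access G: MISS. Cache: [E(c=1) J(c=1) G(c=1) M(c=9)]
  13. access G: HIT, count now 2. Cache: [E(c=1) J(c=1) G(c=2) M(c=9)]
  14. access B: MISS. Cache: [E(c=1) J(c=1) B(c=1) G(c=2) M(c=9)]
  15. access K: MISS, evict E(c=1). Cache: [J(c=1) B(c=1) K(c=1) G(c=2) M(c=9)]
  16. access M: HIT, count now 10. Cache: [J(c=1) B(c=1) K(c=1) G(c=2) M(c=10)]
  17. access N: MISS, evict J(c=1). Cache: [B(c=1) K(c=1) N(c=1) G(c=2) M(c=10)]
  18. access K: HIT, count now 2. Cache: [B(c=1) N(c=1) G(c=2) K(c=2) M(c=10)]
  19. access K: HIT, count now 3. Cache: [B(c=1) N(c=1) G(c=2) K(c=3) M(c=10)]
  20. access H: MISS, evict B(c=1). Cache: [N(c=1) H(c=1) G(c=2) K(c=3) M(c=10)]
  21. access K: HIT, count now 4. Cache: [N(c=1) H(c=1) G(c=2) K(c=4) M(c=10)]
  22. access N: HIT, count now 2. Cache: [H(c=1) G(c=2) N(c=2) K(c=4) M(c=10)]
  23. access K: HIT, count now 5. Cache: [H(c=1) G(c=2) N(c=2) K(c=5) M(c=10)]
  24. access K: HIT, count now 6. Cache: [H(c=1) G(c=2) N(c=2) K(c=6) M(c=10)]
  25. access N: HIT, count now 3. Cache: [H(c=1) G(c=2) N(c=3) K(c=6) M(c=10)]
  26. access K: HIT, count now 7. Cache: [H(c=1) G(c=2) N(c=3) K(c=7) M(c=10)]
  27. access X: MISS, evict H(c=1). Cache: [X(c=1) G(c=2) N(c=3) K(c=7) M(c=10)]
Total: 18 hits, 9 misses, 4 evictions

Hit rate = 18/27 = 2/3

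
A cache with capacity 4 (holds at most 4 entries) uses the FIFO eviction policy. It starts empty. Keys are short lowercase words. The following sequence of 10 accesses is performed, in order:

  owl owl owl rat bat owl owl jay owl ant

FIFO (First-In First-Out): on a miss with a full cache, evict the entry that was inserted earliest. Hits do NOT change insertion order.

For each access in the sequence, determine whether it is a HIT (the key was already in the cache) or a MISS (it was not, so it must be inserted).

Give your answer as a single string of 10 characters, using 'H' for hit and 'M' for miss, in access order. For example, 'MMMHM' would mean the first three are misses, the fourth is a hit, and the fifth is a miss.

FIFO simulation (capacity=4):
  1. access owl: MISS. Cache (old->new): [owl]
  2. access owl: HIT. Cache (old->new): [owl]
  3. access owl: HIT. Cache (old->new): [owl]
  4. access rat: MISS. Cache (old->new): [owl rat]
  5. access bat: MISS. Cache (old->new): [owl rat bat]
  6. access owl: HIT. Cache (old->new): [owl rat bat]
  7. access owl: HIT. Cache (old->new): [owl rat bat]
  8. access jay: MISS. Cache (old->new): [owl rat bat jay]
  9. access owl: HIT. Cache (old->new): [owl rat bat jay]
  10. access ant: MISS, evict owl. Cache (old->new): [rat bat jay ant]
Total: 5 hits, 5 misses, 1 evictions

Answer: MHHMMHHMHM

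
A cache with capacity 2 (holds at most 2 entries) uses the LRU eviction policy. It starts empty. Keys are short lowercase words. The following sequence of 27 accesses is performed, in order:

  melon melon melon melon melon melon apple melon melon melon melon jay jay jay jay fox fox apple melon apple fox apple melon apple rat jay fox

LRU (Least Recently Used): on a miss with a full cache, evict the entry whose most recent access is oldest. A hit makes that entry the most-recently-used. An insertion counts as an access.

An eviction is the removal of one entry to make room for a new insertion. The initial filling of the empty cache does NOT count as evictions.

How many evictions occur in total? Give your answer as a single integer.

Answer: 9

Derivation:
LRU simulation (capacity=2):
  1. access melon: MISS. Cache (LRU->MRU): [melon]
  2. access melon: HIT. Cache (LRU->MRU): [melon]
  3. access melon: HIT. Cache (LRU->MRU): [melon]
  4. access melon: HIT. Cache (LRU->MRU): [melon]
  5. access melon: HIT. Cache (LRU->MRU): [melon]
  6. access melon: HIT. Cache (LRU->MRU): [melon]
  7. access apple: MISS. Cache (LRU->MRU): [melon apple]
  8. access melon: HIT. Cache (LRU->MRU): [apple melon]
  9. access melon: HIT. Cache (LRU->MRU): [apple melon]
  10. access melon: HIT. Cache (LRU->MRU): [apple melon]
  11. access melon: HIT. Cache (LRU->MRU): [apple melon]
  12. access jay: MISS, evict apple. Cache (LRU->MRU): [melon jay]
  13. access jay: HIT. Cache (LRU->MRU): [melon jay]
  14. access jay: HIT. Cache (LRU->MRU): [melon jay]
  15. access jay: HIT. Cache (LRU->MRU): [melon jay]
  16. access fox: MISS, evict melon. Cache (LRU->MRU): [jay fox]
  17. access fox: HIT. Cache (LRU->MRU): [jay fox]
  18. access apple: MISS, evict jay. Cache (LRU->MRU): [fox apple]
  19. access melon: MISS, evict fox. Cache (LRU->MRU): [apple melon]
  20. access apple: HIT. Cache (LRU->MRU): [melon apple]
  21. access fox: MISS, evict melon. Cache (LRU->MRU): [apple fox]
  22. access apple: HIT. Cache (LRU->MRU): [fox apple]
  23. access melon: MISS, evict fox. Cache (LRU->MRU): [apple melon]
  24. access apple: HIT. Cache (LRU->MRU): [melon apple]
  25. access rat: MISS, evict melon. Cache (LRU->MRU): [apple rat]
  26. access jay: MISS, evict apple. Cache (LRU->MRU): [rat jay]
  27. access fox: MISS, evict rat. Cache (LRU->MRU): [jay fox]
Total: 16 hits, 11 misses, 9 evictions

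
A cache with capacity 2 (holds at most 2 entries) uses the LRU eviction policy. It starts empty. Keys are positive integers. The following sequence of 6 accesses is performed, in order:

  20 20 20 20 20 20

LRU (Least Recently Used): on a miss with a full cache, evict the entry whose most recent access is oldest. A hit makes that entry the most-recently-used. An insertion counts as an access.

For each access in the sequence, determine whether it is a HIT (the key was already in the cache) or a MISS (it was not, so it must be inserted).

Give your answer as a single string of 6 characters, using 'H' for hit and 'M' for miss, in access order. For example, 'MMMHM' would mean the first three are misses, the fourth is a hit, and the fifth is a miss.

LRU simulation (capacity=2):
  1. access 20: MISS. Cache (LRU->MRU): [20]
  2. access 20: HIT. Cache (LRU->MRU): [20]
  3. access 20: HIT. Cache (LRU->MRU): [20]
  4. access 20: HIT. Cache (LRU->MRU): [20]
  5. access 20: HIT. Cache (LRU->MRU): [20]
  6. access 20: HIT. Cache (LRU->MRU): [20]
Total: 5 hits, 1 misses, 0 evictions

Answer: MHHHHH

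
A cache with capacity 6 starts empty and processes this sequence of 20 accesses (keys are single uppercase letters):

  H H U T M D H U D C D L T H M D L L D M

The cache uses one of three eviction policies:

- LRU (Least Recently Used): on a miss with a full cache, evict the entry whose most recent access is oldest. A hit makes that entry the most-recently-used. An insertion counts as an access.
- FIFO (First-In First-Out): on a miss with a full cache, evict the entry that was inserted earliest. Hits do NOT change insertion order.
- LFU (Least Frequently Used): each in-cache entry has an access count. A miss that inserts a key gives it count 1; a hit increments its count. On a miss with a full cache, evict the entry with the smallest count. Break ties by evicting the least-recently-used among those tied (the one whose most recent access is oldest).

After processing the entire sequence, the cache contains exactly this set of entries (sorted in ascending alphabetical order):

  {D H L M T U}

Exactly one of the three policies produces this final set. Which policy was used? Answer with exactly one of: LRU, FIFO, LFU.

Simulating under each policy and comparing final sets:
  LRU: final set = {C D H L M T} -> differs
  FIFO: final set = {C D H L M T} -> differs
  LFU: final set = {D H L M T U} -> MATCHES target
Only LFU produces the target set.

Answer: LFU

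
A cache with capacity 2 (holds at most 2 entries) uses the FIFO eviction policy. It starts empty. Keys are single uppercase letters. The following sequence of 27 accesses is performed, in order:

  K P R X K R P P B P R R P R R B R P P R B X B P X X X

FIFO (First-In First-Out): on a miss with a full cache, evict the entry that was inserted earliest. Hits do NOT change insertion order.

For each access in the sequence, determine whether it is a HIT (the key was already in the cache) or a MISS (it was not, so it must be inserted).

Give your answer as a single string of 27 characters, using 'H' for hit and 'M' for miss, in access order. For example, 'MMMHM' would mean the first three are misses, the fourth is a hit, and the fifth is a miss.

FIFO simulation (capacity=2):
  1. access K: MISS. Cache (old->new): [K]
  2. access P: MISS. Cache (old->new): [K P]
  3. access R: MISS, evict K. Cache (old->new): [P R]
  4. access X: MISS, evict P. Cache (old->new): [R X]
  5. access K: MISS, evict R. Cache (old->new): [X K]
  6. access R: MISS, evict X. Cache (old->new): [K R]
  7. access P: MISS, evict K. Cache (old->new): [R P]
  8. access P: HIT. Cache (old->new): [R P]
  9. access B: MISS, evict R. Cache (old->new): [P B]
  10. access P: HIT. Cache (old->new): [P B]
  11. access R: MISS, evict P. Cache (old->new): [B R]
  12. access R: HIT. Cache (old->new): [B R]
  13. access P: MISS, evict B. Cache (old->new): [R P]
  14. access R: HIT. Cache (old->new): [R P]
  15. access R: HIT. Cache (old->new): [R P]
  16. access B: MISS, evict R. Cache (old->new): [P B]
  17. access R: MISS, evict P. Cache (old->new): [B R]
  18. access P: MISS, evict B. Cache (old->new): [R P]
  19. access P: HIT. Cache (old->new): [R P]
  20. access R: HIT. Cache (old->new): [R P]
  21. access B: MISS, evict R. Cache (old->new): [P B]
  22. access X: MISS, evict P. Cache (old->new): [B X]
  23. access B: HIT. Cache (old->new): [B X]
  24. access P: MISS, evict B. Cache (old->new): [X P]
  25. access X: HIT. Cache (old->new): [X P]
  26. access X: HIT. Cache (old->new): [X P]
  27. access X: HIT. Cache (old->new): [X P]
Total: 11 hits, 16 misses, 14 evictions

Answer: MMMMMMMHMHMHMHHMMMHHMMHMHHH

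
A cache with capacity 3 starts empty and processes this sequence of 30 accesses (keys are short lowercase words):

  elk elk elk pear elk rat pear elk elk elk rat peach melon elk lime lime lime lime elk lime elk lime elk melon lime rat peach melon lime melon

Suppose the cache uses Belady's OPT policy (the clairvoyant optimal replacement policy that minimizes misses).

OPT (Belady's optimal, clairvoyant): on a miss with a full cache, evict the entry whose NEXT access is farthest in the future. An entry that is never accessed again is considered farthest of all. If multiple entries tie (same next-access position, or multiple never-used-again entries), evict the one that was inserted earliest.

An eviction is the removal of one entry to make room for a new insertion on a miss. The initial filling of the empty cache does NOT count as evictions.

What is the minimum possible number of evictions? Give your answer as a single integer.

OPT (Belady) simulation (capacity=3):
  1. access elk: MISS. Cache: [elk]
  2. access elk: HIT. Next use of elk: step 3. Cache: [elk]
  3. access elk: HIT. Next use of elk: step 5. Cache: [elk]
  4. access pear: MISS. Cache: [elk pear]
  5. access elk: HIT. Next use of elk: step 8. Cache: [elk pear]
  6. access rat: MISS. Cache: [elk pear rat]
  7. access pear: HIT. Next use of pear: never. Cache: [elk pear rat]
  8. access elk: HIT. Next use of elk: step 9. Cache: [elk pear rat]
  9. access elk: HIT. Next use of elk: step 10. Cache: [elk pear rat]
  10. access elk: HIT. Next use of elk: step 14. Cache: [elk pear rat]
  11. access rat: HIT. Next use of rat: step 26. Cache: [elk pear rat]
  12. access peach: MISS, evict pear (next use: never). Cache: [elk rat peach]
  13. access melon: MISS, evict peach (next use: step 27). Cache: [elk rat melon]
  14. access elk: HIT. Next use of elk: step 19. Cache: [elk rat melon]
  15. access lime: MISS, evict rat (next use: step 26). Cache: [elk melon lime]
  16. access lime: HIT. Next use of lime: step 17. Cache: [elk melon lime]
  17. access lime: HIT. Next use of lime: step 18. Cache: [elk melon lime]
  18. access lime: HIT. Next use of lime: step 20. Cache: [elk melon lime]
  19. access elk: HIT. Next use of elk: step 21. Cache: [elk melon lime]
  20. access lime: HIT. Next use of lime: step 22. Cache: [elk melon lime]
  21. access elk: HIT. Next use of elk: step 23. Cache: [elk melon lime]
  22. access lime: HIT. Next use of lime: step 25. Cache: [elk melon lime]
  23. access elk: HIT. Next use of elk: never. Cache: [elk melon lime]
  24. access melon: HIT. Next use of melon: step 28. Cache: [elk melon lime]
  25. access lime: HIT. Next use of lime: step 29. Cache: [elk melon lime]
  26. access rat: MISS, evict elk (next use: never). Cache: [melon lime rat]
  27. access peach: MISS, evict rat (next use: never). Cache: [melon lime peach]
  28. access melon: HIT. Next use of melon: step 30. Cache: [melon lime peach]
  29. access lime: HIT. Next use of lime: never. Cache: [melon lime peach]
  30. access melon: HIT. Next use of melon: never. Cache: [melon lime peach]
Total: 22 hits, 8 misses, 5 evictions

Answer: 5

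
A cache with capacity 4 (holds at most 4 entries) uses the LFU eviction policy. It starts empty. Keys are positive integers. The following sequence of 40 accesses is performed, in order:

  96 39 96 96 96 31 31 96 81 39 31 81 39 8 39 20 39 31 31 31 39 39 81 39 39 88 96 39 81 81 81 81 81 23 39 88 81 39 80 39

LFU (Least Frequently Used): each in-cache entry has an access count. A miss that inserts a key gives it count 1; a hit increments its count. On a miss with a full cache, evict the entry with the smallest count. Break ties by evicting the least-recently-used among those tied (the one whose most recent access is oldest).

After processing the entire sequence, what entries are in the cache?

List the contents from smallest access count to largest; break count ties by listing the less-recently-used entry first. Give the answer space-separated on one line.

Answer: 80 31 96 39

Derivation:
LFU simulation (capacity=4):
  1. access 96: MISS. Cache: [96(c=1)]
  2. access 39: MISS. Cache: [96(c=1) 39(c=1)]
  3. access 96: HIT, count now 2. Cache: [39(c=1) 96(c=2)]
  4. access 96: HIT, count now 3. Cache: [39(c=1) 96(c=3)]
  5. access 96: HIT, count now 4. Cache: [39(c=1) 96(c=4)]
  6. access 31: MISS. Cache: [39(c=1) 31(c=1) 96(c=4)]
  7. access 31: HIT, count now 2. Cache: [39(c=1) 31(c=2) 96(c=4)]
  8. access 96: HIT, count now 5. Cache: [39(c=1) 31(c=2) 96(c=5)]
  9. access 81: MISS. Cache: [39(c=1) 81(c=1) 31(c=2) 96(c=5)]
  10. access 39: HIT, count now 2. Cache: [81(c=1) 31(c=2) 39(c=2) 96(c=5)]
  11. access 31: HIT, count now 3. Cache: [81(c=1) 39(c=2) 31(c=3) 96(c=5)]
  12. access 81: HIT, count now 2. Cache: [39(c=2) 81(c=2) 31(c=3) 96(c=5)]
  13. access 39: HIT, count now 3. Cache: [81(c=2) 31(c=3) 39(c=3) 96(c=5)]
  14. access 8: MISS, evict 81(c=2). Cache: [8(c=1) 31(c=3) 39(c=3) 96(c=5)]
  15. access 39: HIT, count now 4. Cache: [8(c=1) 31(c=3) 39(c=4) 96(c=5)]
  16. access 20: MISS, evict 8(c=1). Cache: [20(c=1) 31(c=3) 39(c=4) 96(c=5)]
  17. access 39: HIT, count now 5. Cache: [20(c=1) 31(c=3) 96(c=5) 39(c=5)]
  18. access 31: HIT, count now 4. Cache: [20(c=1) 31(c=4) 96(c=5) 39(c=5)]
  19. access 31: HIT, count now 5. Cache: [20(c=1) 96(c=5) 39(c=5) 31(c=5)]
  20. access 31: HIT, count now 6. Cache: [20(c=1) 96(c=5) 39(c=5) 31(c=6)]
  21. access 39: HIT, count now 6. Cache: [20(c=1) 96(c=5) 31(c=6) 39(c=6)]
  22. access 39: HIT, count now 7. Cache: [20(c=1) 96(c=5) 31(c=6) 39(c=7)]
  23. access 81: MISS, evict 20(c=1). Cache: [81(c=1) 96(c=5) 31(c=6) 39(c=7)]
  24. access 39: HIT, count now 8. Cache: [81(c=1) 96(c=5) 31(c=6) 39(c=8)]
  25. access 39: HIT, count now 9. Cache: [81(c=1) 96(c=5) 31(c=6) 39(c=9)]
  26. access 88: MISS, evict 81(c=1). Cache: [88(c=1) 96(c=5) 31(c=6) 39(c=9)]
  27. access 96: HIT, count now 6. Cache: [88(c=1) 31(c=6) 96(c=6) 39(c=9)]
  28. access 39: HIT, count now 10. Cache: [88(c=1) 31(c=6) 96(c=6) 39(c=10)]
  29. access 81: MISS, evict 88(c=1). Cache: [81(c=1) 31(c=6) 96(c=6) 39(c=10)]
  30. access 81: HIT, count now 2. Cache: [81(c=2) 31(c=6) 96(c=6) 39(c=10)]
  31. access 81: HIT, count now 3. Cache: [81(c=3) 31(c=6) 96(c=6) 39(c=10)]
  32. access 81: HIT, count now 4. Cache: [81(c=4) 31(c=6) 96(c=6) 39(c=10)]
  33. access 81: HIT, count now 5. Cache: [81(c=5) 31(c=6) 96(c=6) 39(c=10)]
  34. access 23: MISS, evict 81(c=5). Cache: [23(c=1) 31(c=6) 96(c=6) 39(c=10)]
  35. access 39: HIT, count now 11. Cache: [23(c=1) 31(c=6) 96(c=6) 39(c=11)]
  36. access 88: MISS, evict 23(c=1). Cache: [88(c=1) 31(c=6) 96(c=6) 39(c=11)]
  37. access 81: MISS, evict 88(c=1). Cache: [81(c=1) 31(c=6) 96(c=6) 39(c=11)]
  38. access 39: HIT, count now 12. Cache: [81(c=1) 31(c=6) 96(c=6) 39(c=12)]
  39. access 80: MISS, evict 81(c=1). Cache: [80(c=1) 31(c=6) 96(c=6) 39(c=12)]
  40. access 39: HIT, count now 13. Cache: [80(c=1) 31(c=6) 96(c=6) 39(c=13)]
Total: 27 hits, 13 misses, 9 evictions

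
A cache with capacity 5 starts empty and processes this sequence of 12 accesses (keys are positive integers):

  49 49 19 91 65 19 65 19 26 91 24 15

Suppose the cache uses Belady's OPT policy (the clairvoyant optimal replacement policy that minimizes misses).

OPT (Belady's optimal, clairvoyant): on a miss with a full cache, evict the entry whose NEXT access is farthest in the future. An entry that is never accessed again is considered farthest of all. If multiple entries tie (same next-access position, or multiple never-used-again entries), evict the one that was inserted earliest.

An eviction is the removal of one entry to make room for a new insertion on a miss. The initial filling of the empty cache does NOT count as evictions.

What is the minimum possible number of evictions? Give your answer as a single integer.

OPT (Belady) simulation (capacity=5):
  1. access 49: MISS. Cache: [49]
  2. access 49: HIT. Next use of 49: never. Cache: [49]
  3. access 19: MISS. Cache: [49 19]
  4. access 91: MISS. Cache: [49 19 91]
  5. access 65: MISS. Cache: [49 19 91 65]
  6. access 19: HIT. Next use of 19: step 8. Cache: [49 19 91 65]
  7. access 65: HIT. Next use of 65: never. Cache: [49 19 91 65]
  8. access 19: HIT. Next use of 19: never. Cache: [49 19 91 65]
  9. access 26: MISS. Cache: [49 19 91 65 26]
  10. access 91: HIT. Next use of 91: never. Cache: [49 19 91 65 26]
  11. access 24: MISS, evict 49 (next use: never). Cache: [19 91 65 26 24]
  12. access 15: MISS, evict 19 (next use: never). Cache: [91 65 26 24 15]
Total: 5 hits, 7 misses, 2 evictions

Answer: 2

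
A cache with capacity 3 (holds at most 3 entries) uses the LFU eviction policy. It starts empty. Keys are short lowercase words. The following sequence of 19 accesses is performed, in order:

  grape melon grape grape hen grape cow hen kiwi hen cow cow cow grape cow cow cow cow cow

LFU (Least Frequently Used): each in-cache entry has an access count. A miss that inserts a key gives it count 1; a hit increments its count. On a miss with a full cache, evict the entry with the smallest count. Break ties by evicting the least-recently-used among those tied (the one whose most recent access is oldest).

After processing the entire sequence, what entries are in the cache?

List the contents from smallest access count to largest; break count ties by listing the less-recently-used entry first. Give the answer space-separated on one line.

Answer: hen grape cow

Derivation:
LFU simulation (capacity=3):
  1. access grape: MISS. Cache: [grape(c=1)]
  2. access melon: MISS. Cache: [grape(c=1) melon(c=1)]
  3. access grape: HIT, count now 2. Cache: [melon(c=1) grape(c=2)]
  4. access grape: HIT, count now 3. Cache: [melon(c=1) grape(c=3)]
  5. access hen: MISS. Cache: [melon(c=1) hen(c=1) grape(c=3)]
  6. access grape: HIT, count now 4. Cache: [melon(c=1) hen(c=1) grape(c=4)]
  7. access cow: MISS, evict melon(c=1). Cache: [hen(c=1) cow(c=1) grape(c=4)]
  8. access hen: HIT, count now 2. Cache: [cow(c=1) hen(c=2) grape(c=4)]
  9. access kiwi: MISS, evict cow(c=1). Cache: [kiwi(c=1) hen(c=2) grape(c=4)]
  10. access hen: HIT, count now 3. Cache: [kiwi(c=1) hen(c=3) grape(c=4)]
  11. access cow: MISS, evict kiwi(c=1). Cache: [cow(c=1) hen(c=3) grape(c=4)]
  12. access cow: HIT, count now 2. Cache: [cow(c=2) hen(c=3) grape(c=4)]
  13. access cow: HIT, count now 3. Cache: [hen(c=3) cow(c=3) grape(c=4)]
  14. access grape: HIT, count now 5. Cache: [hen(c=3) cow(c=3) grape(c=5)]
  15. access cow: HIT, count now 4. Cache: [hen(c=3) cow(c=4) grape(c=5)]
  16. access cow: HIT, count now 5. Cache: [hen(c=3) grape(c=5) cow(c=5)]
  17. access cow: HIT, count now 6. Cache: [hen(c=3) grape(c=5) cow(c=6)]
  18. access cow: HIT, count now 7. Cache: [hen(c=3) grape(c=5) cow(c=7)]
  19. access cow: HIT, count now 8. Cache: [hen(c=3) grape(c=5) cow(c=8)]
Total: 13 hits, 6 misses, 3 evictions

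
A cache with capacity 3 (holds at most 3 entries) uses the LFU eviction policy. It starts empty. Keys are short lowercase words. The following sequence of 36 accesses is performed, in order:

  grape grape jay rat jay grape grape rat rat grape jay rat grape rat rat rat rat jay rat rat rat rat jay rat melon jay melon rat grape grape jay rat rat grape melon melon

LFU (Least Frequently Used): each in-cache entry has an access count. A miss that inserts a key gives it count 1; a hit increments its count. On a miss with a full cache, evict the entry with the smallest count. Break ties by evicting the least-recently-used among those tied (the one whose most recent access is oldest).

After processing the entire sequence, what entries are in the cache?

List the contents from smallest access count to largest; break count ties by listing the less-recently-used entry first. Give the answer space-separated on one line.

LFU simulation (capacity=3):
  1. access grape: MISS. Cache: [grape(c=1)]
  2. access grape: HIT, count now 2. Cache: [grape(c=2)]
  3. access jay: MISS. Cache: [jay(c=1) grape(c=2)]
  4. access rat: MISS. Cache: [jay(c=1) rat(c=1) grape(c=2)]
  5. access jay: HIT, count now 2. Cache: [rat(c=1) grape(c=2) jay(c=2)]
  6. access grape: HIT, count now 3. Cache: [rat(c=1) jay(c=2) grape(c=3)]
  7. access grape: HIT, count now 4. Cache: [rat(c=1) jay(c=2) grape(c=4)]
  8. access rat: HIT, count now 2. Cache: [jay(c=2) rat(c=2) grape(c=4)]
  9. access rat: HIT, count now 3. Cache: [jay(c=2) rat(c=3) grape(c=4)]
  10. access grape: HIT, count now 5. Cache: [jay(c=2) rat(c=3) grape(c=5)]
  11. access jay: HIT, count now 3. Cache: [rat(c=3) jay(c=3) grape(c=5)]
  12. access rat: HIT, count now 4. Cache: [jay(c=3) rat(c=4) grape(c=5)]
  13. access grape: HIT, count now 6. Cache: [jay(c=3) rat(c=4) grape(c=6)]
  14. access rat: HIT, count now 5. Cache: [jay(c=3) rat(c=5) grape(c=6)]
  15. access rat: HIT, count now 6. Cache: [jay(c=3) grape(c=6) rat(c=6)]
  16. access rat: HIT, count now 7. Cache: [jay(c=3) grape(c=6) rat(c=7)]
  17. access rat: HIT, count now 8. Cache: [jay(c=3) grape(c=6) rat(c=8)]
  18. access jay: HIT, count now 4. Cache: [jay(c=4) grape(c=6) rat(c=8)]
  19. access rat: HIT, count now 9. Cache: [jay(c=4) grape(c=6) rat(c=9)]
  20. access rat: HIT, count now 10. Cache: [jay(c=4) grape(c=6) rat(c=10)]
  21. access rat: HIT, count now 11. Cache: [jay(c=4) grape(c=6) rat(c=11)]
  22. access rat: HIT, count now 12. Cache: [jay(c=4) grape(c=6) rat(c=12)]
  23. access jay: HIT, count now 5. Cache: [jay(c=5) grape(c=6) rat(c=12)]
  24. access rat: HIT, count now 13. Cache: [jay(c=5) grape(c=6) rat(c=13)]
  25. access melon: MISS, evict jay(c=5). Cache: [melon(c=1) grape(c=6) rat(c=13)]
  26. access jay: MISS, evict melon(c=1). Cache: [jay(c=1) grape(c=6) rat(c=13)]
  27. access melon: MISS, evict jay(c=1). Cache: [melon(c=1) grape(c=6) rat(c=13)]
  28. access rat: HIT, count now 14. Cache: [melon(c=1) grape(c=6) rat(c=14)]
  29. access grape: HIT, count now 7. Cache: [melon(c=1) grape(c=7) rat(c=14)]
  30. access grape: HIT, count now 8. Cache: [melon(c=1) grape(c=8) rat(c=14)]
  31. access jay: MISS, evict melon(c=1). Cache: [jay(c=1) grape(c=8) rat(c=14)]
  32. access rat: HIT, count now 15. Cache: [jay(c=1) grape(c=8) rat(c=15)]
  33. access rat: HIT, count now 16. Cache: [jay(c=1) grape(c=8) rat(c=16)]
  34. access grape: HIT, count now 9. Cache: [jay(c=1) grape(c=9) rat(c=16)]
  35. access melon: MISS, evict jay(c=1). Cache: [melon(c=1) grape(c=9) rat(c=16)]
  36. access melon: HIT, count now 2. Cache: [melon(c=2) grape(c=9) rat(c=16)]
Total: 28 hits, 8 misses, 5 evictions

Answer: melon grape rat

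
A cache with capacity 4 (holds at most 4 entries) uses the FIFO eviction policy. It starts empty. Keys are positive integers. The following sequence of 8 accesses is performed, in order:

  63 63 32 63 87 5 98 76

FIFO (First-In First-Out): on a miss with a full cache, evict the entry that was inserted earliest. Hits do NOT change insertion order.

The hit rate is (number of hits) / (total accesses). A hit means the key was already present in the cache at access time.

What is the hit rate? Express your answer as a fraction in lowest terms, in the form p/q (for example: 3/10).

Answer: 1/4

Derivation:
FIFO simulation (capacity=4):
  1. access 63: MISS. Cache (old->new): [63]
  2. access 63: HIT. Cache (old->new): [63]
  3. access 32: MISS. Cache (old->new): [63 32]
  4. access 63: HIT. Cache (old->new): [63 32]
  5. access 87: MISS. Cache (old->new): [63 32 87]
  6. access 5: MISS. Cache (old->new): [63 32 87 5]
  7. access 98: MISS, evict 63. Cache (old->new): [32 87 5 98]
  8. access 76: MISS, evict 32. Cache (old->new): [87 5 98 76]
Total: 2 hits, 6 misses, 2 evictions

Hit rate = 2/8 = 1/4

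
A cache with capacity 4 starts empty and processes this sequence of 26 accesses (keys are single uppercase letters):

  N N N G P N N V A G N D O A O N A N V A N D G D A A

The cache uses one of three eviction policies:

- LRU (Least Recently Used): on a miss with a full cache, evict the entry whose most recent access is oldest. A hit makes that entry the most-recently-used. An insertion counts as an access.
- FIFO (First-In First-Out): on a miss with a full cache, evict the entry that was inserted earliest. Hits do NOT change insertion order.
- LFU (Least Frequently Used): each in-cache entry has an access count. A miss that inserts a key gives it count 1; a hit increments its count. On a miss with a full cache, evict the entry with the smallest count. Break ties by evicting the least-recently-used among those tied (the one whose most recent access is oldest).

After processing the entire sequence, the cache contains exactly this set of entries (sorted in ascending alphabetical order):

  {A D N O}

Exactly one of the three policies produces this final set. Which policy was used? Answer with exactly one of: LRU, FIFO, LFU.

Answer: LFU

Derivation:
Simulating under each policy and comparing final sets:
  LRU: final set = {A D G N} -> differs
  FIFO: final set = {A D G N} -> differs
  LFU: final set = {A D N O} -> MATCHES target
Only LFU produces the target set.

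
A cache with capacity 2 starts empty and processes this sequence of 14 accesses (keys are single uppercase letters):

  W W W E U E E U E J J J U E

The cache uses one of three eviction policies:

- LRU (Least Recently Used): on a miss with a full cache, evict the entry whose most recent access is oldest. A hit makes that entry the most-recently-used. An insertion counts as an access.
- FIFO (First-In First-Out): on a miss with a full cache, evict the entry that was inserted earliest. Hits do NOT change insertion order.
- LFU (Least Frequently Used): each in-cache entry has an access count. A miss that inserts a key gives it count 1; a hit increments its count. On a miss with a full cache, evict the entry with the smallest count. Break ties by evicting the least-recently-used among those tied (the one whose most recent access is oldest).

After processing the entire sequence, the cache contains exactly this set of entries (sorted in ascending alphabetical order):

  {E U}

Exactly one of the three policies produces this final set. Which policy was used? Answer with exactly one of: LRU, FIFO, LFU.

Answer: LRU

Derivation:
Simulating under each policy and comparing final sets:
  LRU: final set = {E U} -> MATCHES target
  FIFO: final set = {E J} -> differs
  LFU: final set = {E J} -> differs
Only LRU produces the target set.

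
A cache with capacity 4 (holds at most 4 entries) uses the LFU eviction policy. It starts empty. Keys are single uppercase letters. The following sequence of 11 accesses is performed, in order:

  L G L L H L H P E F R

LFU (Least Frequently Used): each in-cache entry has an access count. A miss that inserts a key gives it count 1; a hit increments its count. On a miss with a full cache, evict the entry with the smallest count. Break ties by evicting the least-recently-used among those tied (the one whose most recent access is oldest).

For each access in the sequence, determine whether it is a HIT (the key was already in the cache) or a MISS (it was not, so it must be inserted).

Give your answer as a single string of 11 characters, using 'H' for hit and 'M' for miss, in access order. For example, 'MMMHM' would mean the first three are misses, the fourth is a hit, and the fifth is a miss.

Answer: MMHHMHHMMMM

Derivation:
LFU simulation (capacity=4):
  1. access L: MISS. Cache: [L(c=1)]
  2. access G: MISS. Cache: [L(c=1) G(c=1)]
  3. access L: HIT, count now 2. Cache: [G(c=1) L(c=2)]
  4. access L: HIT, count now 3. Cache: [G(c=1) L(c=3)]
  5. access H: MISS. Cache: [G(c=1) H(c=1) L(c=3)]
  6. access L: HIT, count now 4. Cache: [G(c=1) H(c=1) L(c=4)]
  7. access H: HIT, count now 2. Cache: [G(c=1) H(c=2) L(c=4)]
  8. access P: MISS. Cache: [G(c=1) P(c=1) H(c=2) L(c=4)]
  9. access E: MISS, evict G(c=1). Cache: [P(c=1) E(c=1) H(c=2) L(c=4)]
  10. access F: MISS, evict P(c=1). Cache: [E(c=1) F(c=1) H(c=2) L(c=4)]
  11. access R: MISS, evict E(c=1). Cache: [F(c=1) R(c=1) H(c=2) L(c=4)]
Total: 4 hits, 7 misses, 3 evictions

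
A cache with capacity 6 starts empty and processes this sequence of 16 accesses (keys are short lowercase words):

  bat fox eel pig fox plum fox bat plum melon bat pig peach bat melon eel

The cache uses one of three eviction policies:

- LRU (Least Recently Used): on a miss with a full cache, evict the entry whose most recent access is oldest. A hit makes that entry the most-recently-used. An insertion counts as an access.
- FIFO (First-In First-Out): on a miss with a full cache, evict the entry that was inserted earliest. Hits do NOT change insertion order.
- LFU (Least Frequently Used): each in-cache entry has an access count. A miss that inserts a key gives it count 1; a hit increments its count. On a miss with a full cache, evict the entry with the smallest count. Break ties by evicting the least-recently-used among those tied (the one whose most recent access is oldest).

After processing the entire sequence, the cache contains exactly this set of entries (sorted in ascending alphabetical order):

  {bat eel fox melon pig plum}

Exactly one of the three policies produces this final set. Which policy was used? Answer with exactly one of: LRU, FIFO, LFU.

Answer: LFU

Derivation:
Simulating under each policy and comparing final sets:
  LRU: final set = {bat eel melon peach pig plum} -> differs
  FIFO: final set = {bat eel melon peach pig plum} -> differs
  LFU: final set = {bat eel fox melon pig plum} -> MATCHES target
Only LFU produces the target set.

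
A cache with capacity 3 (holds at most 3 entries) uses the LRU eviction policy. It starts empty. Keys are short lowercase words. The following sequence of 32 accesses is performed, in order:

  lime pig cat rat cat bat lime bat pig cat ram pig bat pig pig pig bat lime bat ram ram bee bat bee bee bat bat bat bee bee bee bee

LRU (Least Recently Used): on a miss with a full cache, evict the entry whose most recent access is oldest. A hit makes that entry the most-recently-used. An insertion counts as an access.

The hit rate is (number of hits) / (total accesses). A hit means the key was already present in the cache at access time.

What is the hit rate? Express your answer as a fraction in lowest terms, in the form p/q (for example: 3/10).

LRU simulation (capacity=3):
  1. access lime: MISS. Cache (LRU->MRU): [lime]
  2. access pig: MISS. Cache (LRU->MRU): [lime pig]
  3. access cat: MISS. Cache (LRU->MRU): [lime pig cat]
  4. access rat: MISS, evict lime. Cache (LRU->MRU): [pig cat rat]
  5. access cat: HIT. Cache (LRU->MRU): [pig rat cat]
  6. access bat: MISS, evict pig. Cache (LRU->MRU): [rat cat bat]
  7. access lime: MISS, evict rat. Cache (LRU->MRU): [cat bat lime]
  8. access bat: HIT. Cache (LRU->MRU): [cat lime bat]
  9. access pig: MISS, evict cat. Cache (LRU->MRU): [lime bat pig]
  10. access cat: MISS, evict lime. Cache (LRU->MRU): [bat pig cat]
  11. access ram: MISS, evict bat. Cache (LRU->MRU): [pig cat ram]
  12. access pig: HIT. Cache (LRU->MRU): [cat ram pig]
  13. access bat: MISS, evict cat. Cache (LRU->MRU): [ram pig bat]
  14. access pig: HIT. Cache (LRU->MRU): [ram bat pig]
  15. access pig: HIT. Cache (LRU->MRU): [ram bat pig]
  16. access pig: HIT. Cache (LRU->MRU): [ram bat pig]
  17. access bat: HIT. Cache (LRU->MRU): [ram pig bat]
  18. access lime: MISS, evict ram. Cache (LRU->MRU): [pig bat lime]
  19. access bat: HIT. Cache (LRU->MRU): [pig lime bat]
  20. access ram: MISS, evict pig. Cache (LRU->MRU): [lime bat ram]
  21. access ram: HIT. Cache (LRU->MRU): [lime bat ram]
  22. access bee: MISS, evict lime. Cache (LRU->MRU): [bat ram bee]
  23. access bat: HIT. Cache (LRU->MRU): [ram bee bat]
  24. access bee: HIT. Cache (LRU->MRU): [ram bat bee]
  25. access bee: HIT. Cache (LRU->MRU): [ram bat bee]
  26. access bat: HIT. Cache (LRU->MRU): [ram bee bat]
  27. access bat: HIT. Cache (LRU->MRU): [ram bee bat]
  28. access bat: HIT. Cache (LRU->MRU): [ram bee bat]
  29. access bee: HIT. Cache (LRU->MRU): [ram bat bee]
  30. access bee: HIT. Cache (LRU->MRU): [ram bat bee]
  31. access bee: HIT. Cache (LRU->MRU): [ram bat bee]
  32. access bee: HIT. Cache (LRU->MRU): [ram bat bee]
Total: 19 hits, 13 misses, 10 evictions

Hit rate = 19/32

Answer: 19/32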